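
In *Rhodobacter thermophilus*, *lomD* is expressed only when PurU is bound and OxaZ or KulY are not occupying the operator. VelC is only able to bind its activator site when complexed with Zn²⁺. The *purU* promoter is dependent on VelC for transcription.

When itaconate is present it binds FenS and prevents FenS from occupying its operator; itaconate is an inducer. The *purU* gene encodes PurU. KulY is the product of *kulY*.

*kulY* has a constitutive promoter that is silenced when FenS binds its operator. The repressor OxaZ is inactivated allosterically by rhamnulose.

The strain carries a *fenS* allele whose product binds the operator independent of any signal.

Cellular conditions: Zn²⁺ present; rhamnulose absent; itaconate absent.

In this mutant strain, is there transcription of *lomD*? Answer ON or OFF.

Rhamnulose is absent, so OxaZ is active.
Zn²⁺ is present, so VelC is active.
No repressor is bound and VelC is active, so *purU* is transcribed.
So PurU is produced and active.
FenS is constitutively active in this strain.
With repressor FenS bound, *kulY* is not transcribed.
So KulY is not produced.
With repressor OxaZ bound, *lomD* is not transcribed.

OFF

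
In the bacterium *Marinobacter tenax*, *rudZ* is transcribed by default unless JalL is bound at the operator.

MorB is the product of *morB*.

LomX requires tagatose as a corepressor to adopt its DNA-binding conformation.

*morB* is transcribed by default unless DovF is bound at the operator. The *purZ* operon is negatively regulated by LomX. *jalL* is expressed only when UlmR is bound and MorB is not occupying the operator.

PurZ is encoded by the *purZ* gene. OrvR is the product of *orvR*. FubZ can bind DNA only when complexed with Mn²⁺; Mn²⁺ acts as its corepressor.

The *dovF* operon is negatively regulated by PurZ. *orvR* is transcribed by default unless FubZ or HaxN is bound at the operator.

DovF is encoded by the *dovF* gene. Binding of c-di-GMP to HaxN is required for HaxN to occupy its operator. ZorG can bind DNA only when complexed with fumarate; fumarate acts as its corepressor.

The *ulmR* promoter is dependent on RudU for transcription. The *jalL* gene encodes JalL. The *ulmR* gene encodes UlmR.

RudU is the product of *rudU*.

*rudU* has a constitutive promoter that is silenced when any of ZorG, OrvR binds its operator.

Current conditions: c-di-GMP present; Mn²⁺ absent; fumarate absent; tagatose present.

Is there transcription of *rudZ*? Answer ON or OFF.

OFF

Tagatose is present, so LomX is active.
With repressor LomX bound, *purZ* is not transcribed.
So PurZ is not produced.
With no repressor bound, *dovF* is transcribed.
So DovF is produced and active.
With repressor DovF bound, *morB* is not transcribed.
So MorB is not produced.
Fumarate is absent, so ZorG is inactive.
Mn²⁺ is absent, so FubZ is inactive.
c-di-GMP is present, so HaxN is active.
With repressor HaxN bound, *orvR* is not transcribed.
So OrvR is not produced.
With no repressor bound, *rudU* is transcribed.
So RudU is produced and active.
No repressor is bound and RudU is active, so *ulmR* is transcribed.
So UlmR is produced and active.
No repressor is bound and UlmR is active, so *jalL* is transcribed.
So JalL is produced and active.
With repressor JalL bound, *rudZ* is not transcribed.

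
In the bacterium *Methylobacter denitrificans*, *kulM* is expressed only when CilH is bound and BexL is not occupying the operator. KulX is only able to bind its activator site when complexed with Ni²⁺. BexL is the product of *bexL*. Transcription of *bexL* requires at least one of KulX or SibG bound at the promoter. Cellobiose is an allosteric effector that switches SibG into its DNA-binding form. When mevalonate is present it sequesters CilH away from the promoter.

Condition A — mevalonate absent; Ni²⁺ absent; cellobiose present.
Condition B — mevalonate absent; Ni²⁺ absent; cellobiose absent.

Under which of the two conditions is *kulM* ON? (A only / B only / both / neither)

B only

Condition A:
Mevalonate is absent, so CilH is active.
Ni²⁺ is absent, so KulX is inactive.
Cellobiose is present, so SibG is active.
Activator SibG is present, so *bexL* is transcribed.
So BexL is produced and active.
With repressor BexL bound, *kulM* is not transcribed.
→ *kulM* is OFF in A.
Condition B:
Mevalonate is absent, so CilH is active.
Ni²⁺ is absent, so KulX is inactive.
Cellobiose is absent, so SibG is inactive.
No activator is available at the *bexL* promoter, so *bexL* is not transcribed.
So BexL is not produced.
No repressor is bound and CilH is active, so *kulM* is transcribed.
→ *kulM* is ON in B.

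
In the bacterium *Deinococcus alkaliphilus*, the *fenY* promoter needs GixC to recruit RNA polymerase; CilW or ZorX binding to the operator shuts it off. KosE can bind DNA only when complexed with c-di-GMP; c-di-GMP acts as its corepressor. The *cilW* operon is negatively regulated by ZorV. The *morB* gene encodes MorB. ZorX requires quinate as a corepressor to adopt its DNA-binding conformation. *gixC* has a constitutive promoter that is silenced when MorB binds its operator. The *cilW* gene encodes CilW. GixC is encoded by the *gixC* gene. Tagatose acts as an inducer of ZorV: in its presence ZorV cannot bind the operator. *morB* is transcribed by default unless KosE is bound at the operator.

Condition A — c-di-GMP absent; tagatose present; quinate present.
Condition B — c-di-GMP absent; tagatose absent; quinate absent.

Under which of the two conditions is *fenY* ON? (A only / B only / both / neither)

neither

Condition A:
c-di-GMP is absent, so KosE is inactive.
With no repressor bound, *morB* is transcribed.
So MorB is produced and active.
With repressor MorB bound, *gixC* is not transcribed.
So GixC is not produced.
Tagatose is present, so ZorV is inactive.
With no repressor bound, *cilW* is transcribed.
So CilW is produced and active.
Quinate is present, so ZorX is active.
With repressor CilW bound, *fenY* is not transcribed.
→ *fenY* is OFF in A.
Condition B:
c-di-GMP is absent, so KosE is inactive.
With no repressor bound, *morB* is transcribed.
So MorB is produced and active.
With repressor MorB bound, *gixC* is not transcribed.
So GixC is not produced.
Tagatose is absent, so ZorV is active.
With repressor ZorV bound, *cilW* is not transcribed.
So CilW is not produced.
Quinate is absent, so ZorX is inactive.
Required activator GixC is absent, so *fenY* is not transcribed.
→ *fenY* is OFF in B.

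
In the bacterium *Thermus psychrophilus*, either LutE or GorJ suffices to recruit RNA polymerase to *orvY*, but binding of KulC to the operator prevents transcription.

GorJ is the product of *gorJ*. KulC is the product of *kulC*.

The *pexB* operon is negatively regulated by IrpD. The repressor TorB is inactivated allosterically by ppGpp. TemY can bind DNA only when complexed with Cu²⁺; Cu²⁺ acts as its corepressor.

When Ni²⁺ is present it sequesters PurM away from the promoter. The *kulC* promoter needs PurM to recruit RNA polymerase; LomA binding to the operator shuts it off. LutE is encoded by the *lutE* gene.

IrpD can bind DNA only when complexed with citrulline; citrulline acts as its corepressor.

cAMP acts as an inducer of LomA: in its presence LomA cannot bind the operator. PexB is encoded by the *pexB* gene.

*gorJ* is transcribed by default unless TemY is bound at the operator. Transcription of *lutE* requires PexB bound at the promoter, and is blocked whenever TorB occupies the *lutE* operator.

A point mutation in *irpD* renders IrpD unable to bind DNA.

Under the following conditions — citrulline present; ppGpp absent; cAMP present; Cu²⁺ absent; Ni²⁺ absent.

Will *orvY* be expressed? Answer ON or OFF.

OFF

IrpD is non-functional in this strain, so it has no effect.
With no repressor bound, *pexB* is transcribed.
So PexB is produced and active.
ppGpp is absent, so TorB is active.
With repressor TorB bound, *lutE* is not transcribed.
So LutE is not produced.
Cu²⁺ is absent, so TemY is inactive.
With no repressor bound, *gorJ* is transcribed.
So GorJ is produced and active.
Ni²⁺ is absent, so PurM is active.
cAMP is present, so LomA is inactive.
No repressor is bound and PurM is active, so *kulC* is transcribed.
So KulC is produced and active.
With repressor KulC bound, *orvY* is not transcribed.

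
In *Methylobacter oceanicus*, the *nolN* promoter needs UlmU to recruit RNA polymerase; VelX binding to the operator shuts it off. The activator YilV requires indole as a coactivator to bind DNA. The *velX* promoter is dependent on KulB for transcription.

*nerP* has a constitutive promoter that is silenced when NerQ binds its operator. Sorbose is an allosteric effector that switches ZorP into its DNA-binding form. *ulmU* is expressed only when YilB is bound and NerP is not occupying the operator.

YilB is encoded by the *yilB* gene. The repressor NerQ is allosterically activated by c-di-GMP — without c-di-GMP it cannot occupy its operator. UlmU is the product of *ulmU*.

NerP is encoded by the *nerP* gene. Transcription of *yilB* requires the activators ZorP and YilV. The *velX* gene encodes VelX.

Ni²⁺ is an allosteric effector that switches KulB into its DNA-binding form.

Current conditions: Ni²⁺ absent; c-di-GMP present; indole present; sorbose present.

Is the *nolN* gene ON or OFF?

ON

Sorbose is present, so ZorP is active.
Indole is present, so YilV is active.
No repressor is bound and ZorP and YilV are active, so *yilB* is transcribed.
So YilB is produced and active.
c-di-GMP is present, so NerQ is active.
With repressor NerQ bound, *nerP* is not transcribed.
So NerP is not produced.
No repressor is bound and YilB is active, so *ulmU* is transcribed.
So UlmU is produced and active.
Ni²⁺ is absent, so KulB is inactive.
Required activator KulB is absent, so *velX* is not transcribed.
So VelX is not produced.
No repressor is bound and UlmU is active, so *nolN* is transcribed.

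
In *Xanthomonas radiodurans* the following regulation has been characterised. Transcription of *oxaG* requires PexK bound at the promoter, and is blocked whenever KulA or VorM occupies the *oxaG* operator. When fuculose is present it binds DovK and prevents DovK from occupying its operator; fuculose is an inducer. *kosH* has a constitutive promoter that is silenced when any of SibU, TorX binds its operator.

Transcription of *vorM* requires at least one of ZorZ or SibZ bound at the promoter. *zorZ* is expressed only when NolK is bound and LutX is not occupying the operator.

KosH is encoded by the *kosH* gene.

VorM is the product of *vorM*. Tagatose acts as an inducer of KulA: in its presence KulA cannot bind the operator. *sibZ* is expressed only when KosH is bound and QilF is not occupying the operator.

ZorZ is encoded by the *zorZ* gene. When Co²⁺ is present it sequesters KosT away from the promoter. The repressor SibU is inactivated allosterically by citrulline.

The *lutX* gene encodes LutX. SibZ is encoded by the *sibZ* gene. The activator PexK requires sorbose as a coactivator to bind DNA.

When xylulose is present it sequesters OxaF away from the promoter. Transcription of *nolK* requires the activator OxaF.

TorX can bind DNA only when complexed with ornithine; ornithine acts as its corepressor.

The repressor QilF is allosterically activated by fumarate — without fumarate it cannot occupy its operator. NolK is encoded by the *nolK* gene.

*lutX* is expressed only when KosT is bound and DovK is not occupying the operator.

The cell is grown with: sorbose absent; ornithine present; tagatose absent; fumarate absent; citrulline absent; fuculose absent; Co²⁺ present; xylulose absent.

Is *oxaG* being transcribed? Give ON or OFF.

Tagatose is absent, so KulA is active.
Sorbose is absent, so PexK is inactive.
Co²⁺ is present, so KosT is inactive.
Fuculose is absent, so DovK is active.
With repressor DovK bound, *lutX* is not transcribed.
So LutX is not produced.
Xylulose is absent, so OxaF is active.
No repressor is bound and OxaF is active, so *nolK* is transcribed.
So NolK is produced and active.
No repressor is bound and NolK is active, so *zorZ* is transcribed.
So ZorZ is produced and active.
Citrulline is absent, so SibU is active.
Ornithine is present, so TorX is active.
With repressor SibU bound, *kosH* is not transcribed.
So KosH is not produced.
Fumarate is absent, so QilF is inactive.
Required activator KosH is absent, so *sibZ* is not transcribed.
So SibZ is not produced.
Activator ZorZ is present, so *vorM* is transcribed.
So VorM is produced and active.
With repressor KulA bound, *oxaG* is not transcribed.

OFF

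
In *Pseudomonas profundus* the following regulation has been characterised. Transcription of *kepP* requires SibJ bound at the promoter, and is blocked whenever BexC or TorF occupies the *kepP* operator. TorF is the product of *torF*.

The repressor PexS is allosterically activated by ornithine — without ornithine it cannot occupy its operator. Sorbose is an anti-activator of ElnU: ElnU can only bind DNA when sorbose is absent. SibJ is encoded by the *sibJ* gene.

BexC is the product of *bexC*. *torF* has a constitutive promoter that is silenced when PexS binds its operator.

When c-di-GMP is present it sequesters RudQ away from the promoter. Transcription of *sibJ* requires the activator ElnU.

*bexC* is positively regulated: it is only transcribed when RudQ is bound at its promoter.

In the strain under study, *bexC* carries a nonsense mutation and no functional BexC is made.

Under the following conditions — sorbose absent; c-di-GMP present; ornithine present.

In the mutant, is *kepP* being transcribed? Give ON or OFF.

BexC is non-functional in this strain, so it has no effect.
Ornithine is present, so PexS is active.
With repressor PexS bound, *torF* is not transcribed.
So TorF is not produced.
Sorbose is absent, so ElnU is active.
No repressor is bound and ElnU is active, so *sibJ* is transcribed.
So SibJ is produced and active.
No repressor is bound and SibJ is active, so *kepP* is transcribed.

ON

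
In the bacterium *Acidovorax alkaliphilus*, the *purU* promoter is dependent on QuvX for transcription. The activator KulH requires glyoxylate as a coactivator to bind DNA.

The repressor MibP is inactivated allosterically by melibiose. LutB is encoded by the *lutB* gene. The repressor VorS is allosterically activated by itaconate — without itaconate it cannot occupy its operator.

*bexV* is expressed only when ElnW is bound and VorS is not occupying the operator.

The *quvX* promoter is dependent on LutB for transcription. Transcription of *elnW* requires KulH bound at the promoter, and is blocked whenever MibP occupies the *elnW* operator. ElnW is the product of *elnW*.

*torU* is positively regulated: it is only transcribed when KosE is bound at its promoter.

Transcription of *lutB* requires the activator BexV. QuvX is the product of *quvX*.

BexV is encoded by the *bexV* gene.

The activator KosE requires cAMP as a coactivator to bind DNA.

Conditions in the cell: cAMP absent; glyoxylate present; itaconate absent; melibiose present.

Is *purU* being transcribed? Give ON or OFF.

ON

Melibiose is present, so MibP is inactive.
Glyoxylate is present, so KulH is active.
No repressor is bound and KulH is active, so *elnW* is transcribed.
So ElnW is produced and active.
Itaconate is absent, so VorS is inactive.
No repressor is bound and ElnW is active, so *bexV* is transcribed.
So BexV is produced and active.
No repressor is bound and BexV is active, so *lutB* is transcribed.
So LutB is produced and active.
No repressor is bound and LutB is active, so *quvX* is transcribed.
So QuvX is produced and active.
No repressor is bound and QuvX is active, so *purU* is transcribed.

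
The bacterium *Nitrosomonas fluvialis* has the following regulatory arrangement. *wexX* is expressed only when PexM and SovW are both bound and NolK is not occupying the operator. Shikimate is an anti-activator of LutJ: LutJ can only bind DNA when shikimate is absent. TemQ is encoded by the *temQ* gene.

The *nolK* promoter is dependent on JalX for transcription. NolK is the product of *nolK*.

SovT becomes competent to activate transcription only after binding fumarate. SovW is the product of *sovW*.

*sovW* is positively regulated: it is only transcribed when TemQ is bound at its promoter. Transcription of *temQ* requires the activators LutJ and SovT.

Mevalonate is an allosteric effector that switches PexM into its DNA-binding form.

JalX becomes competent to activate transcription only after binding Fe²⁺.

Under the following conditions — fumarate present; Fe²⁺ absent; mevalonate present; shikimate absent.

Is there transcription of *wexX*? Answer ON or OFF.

Mevalonate is present, so PexM is active.
Shikimate is absent, so LutJ is active.
Fumarate is present, so SovT is active.
No repressor is bound and LutJ and SovT are active, so *temQ* is transcribed.
So TemQ is produced and active.
No repressor is bound and TemQ is active, so *sovW* is transcribed.
So SovW is produced and active.
Fe²⁺ is absent, so JalX is inactive.
Required activator JalX is absent, so *nolK* is not transcribed.
So NolK is not produced.
No repressor is bound and PexM and SovW are active, so *wexX* is transcribed.

ON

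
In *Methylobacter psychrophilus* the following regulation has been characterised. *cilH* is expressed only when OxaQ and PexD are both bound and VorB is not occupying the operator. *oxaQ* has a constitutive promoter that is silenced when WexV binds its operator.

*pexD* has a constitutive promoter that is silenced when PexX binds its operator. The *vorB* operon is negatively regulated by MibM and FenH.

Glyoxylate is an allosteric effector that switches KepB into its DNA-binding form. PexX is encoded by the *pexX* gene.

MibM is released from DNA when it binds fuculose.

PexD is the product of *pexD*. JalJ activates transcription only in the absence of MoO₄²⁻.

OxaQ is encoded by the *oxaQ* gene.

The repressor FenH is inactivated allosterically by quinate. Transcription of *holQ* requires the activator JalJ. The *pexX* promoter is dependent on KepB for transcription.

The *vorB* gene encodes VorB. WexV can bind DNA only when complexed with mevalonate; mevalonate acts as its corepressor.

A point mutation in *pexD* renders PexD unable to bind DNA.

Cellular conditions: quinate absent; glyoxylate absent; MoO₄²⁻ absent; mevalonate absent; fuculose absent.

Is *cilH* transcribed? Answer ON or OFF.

OFF

Fuculose is absent, so MibM is active.
Quinate is absent, so FenH is active.
With repressor MibM bound, *vorB* is not transcribed.
So VorB is not produced.
Mevalonate is absent, so WexV is inactive.
With no repressor bound, *oxaQ* is transcribed.
So OxaQ is produced and active.
PexD is non-functional in this strain, so it has no effect.
Required activator PexD is absent, so *cilH* is not transcribed.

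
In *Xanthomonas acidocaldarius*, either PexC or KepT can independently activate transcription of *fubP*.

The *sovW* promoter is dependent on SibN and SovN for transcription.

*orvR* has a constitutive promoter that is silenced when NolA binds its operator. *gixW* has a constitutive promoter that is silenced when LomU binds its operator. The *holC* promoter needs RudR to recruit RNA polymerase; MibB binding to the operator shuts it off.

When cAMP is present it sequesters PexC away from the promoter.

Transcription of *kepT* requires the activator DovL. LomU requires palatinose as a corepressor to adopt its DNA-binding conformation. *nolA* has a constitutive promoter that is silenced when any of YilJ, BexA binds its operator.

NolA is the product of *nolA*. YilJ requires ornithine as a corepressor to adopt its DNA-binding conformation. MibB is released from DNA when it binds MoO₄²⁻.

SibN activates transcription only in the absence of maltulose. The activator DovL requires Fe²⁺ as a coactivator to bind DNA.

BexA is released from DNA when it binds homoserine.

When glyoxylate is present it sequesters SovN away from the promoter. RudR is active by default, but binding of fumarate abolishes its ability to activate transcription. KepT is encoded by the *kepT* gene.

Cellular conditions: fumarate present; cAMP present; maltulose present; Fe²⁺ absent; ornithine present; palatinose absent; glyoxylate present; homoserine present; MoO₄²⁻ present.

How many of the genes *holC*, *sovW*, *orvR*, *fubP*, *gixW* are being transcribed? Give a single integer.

Fumarate is present, so RudR is inactive.
MoO₄²⁻ is present, so MibB is inactive.
Required activator RudR is absent, so *holC* is not transcribed.
→ *holC* is OFF.
Maltulose is present, so SibN is inactive.
Glyoxylate is present, so SovN is inactive.
Required activator SibN is absent, so *sovW* is not transcribed.
→ *sovW* is OFF.
Ornithine is present, so YilJ is active.
Homoserine is present, so BexA is inactive.
With repressor YilJ bound, *nolA* is not transcribed.
So NolA is not produced.
With no repressor bound, *orvR* is transcribed.
→ *orvR* is ON.
cAMP is present, so PexC is inactive.
Fe²⁺ is absent, so DovL is inactive.
Required activator DovL is absent, so *kepT* is not transcribed.
So KepT is not produced.
No activator is available at the *fubP* promoter, so *fubP* is not transcribed.
→ *fubP* is OFF.
Palatinose is absent, so LomU is inactive.
With no repressor bound, *gixW* is transcribed.
→ *gixW* is ON.
2 of the 5 genes are transcribed.

2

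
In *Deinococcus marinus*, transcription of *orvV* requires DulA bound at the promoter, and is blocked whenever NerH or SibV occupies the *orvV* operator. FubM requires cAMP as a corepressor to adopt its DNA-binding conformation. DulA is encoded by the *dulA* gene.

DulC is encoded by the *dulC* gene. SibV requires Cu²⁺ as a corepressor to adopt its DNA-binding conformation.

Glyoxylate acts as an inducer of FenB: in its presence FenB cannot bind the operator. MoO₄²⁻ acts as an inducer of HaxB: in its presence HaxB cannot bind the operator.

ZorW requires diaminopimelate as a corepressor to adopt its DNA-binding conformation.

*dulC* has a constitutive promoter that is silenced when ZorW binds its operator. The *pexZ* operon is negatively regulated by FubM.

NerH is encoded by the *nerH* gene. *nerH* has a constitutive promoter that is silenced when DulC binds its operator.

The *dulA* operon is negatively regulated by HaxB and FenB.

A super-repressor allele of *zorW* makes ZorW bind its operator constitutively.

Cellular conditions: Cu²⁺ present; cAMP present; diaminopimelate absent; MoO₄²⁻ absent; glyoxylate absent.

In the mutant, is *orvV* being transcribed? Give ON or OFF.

OFF

ZorW is constitutively active in this strain.
With repressor ZorW bound, *dulC* is not transcribed.
So DulC is not produced.
With no repressor bound, *nerH* is transcribed.
So NerH is produced and active.
Cu²⁺ is present, so SibV is active.
MoO₄²⁻ is absent, so HaxB is active.
Glyoxylate is absent, so FenB is active.
With repressor HaxB bound, *dulA* is not transcribed.
So DulA is not produced.
With repressor NerH bound, *orvV* is not transcribed.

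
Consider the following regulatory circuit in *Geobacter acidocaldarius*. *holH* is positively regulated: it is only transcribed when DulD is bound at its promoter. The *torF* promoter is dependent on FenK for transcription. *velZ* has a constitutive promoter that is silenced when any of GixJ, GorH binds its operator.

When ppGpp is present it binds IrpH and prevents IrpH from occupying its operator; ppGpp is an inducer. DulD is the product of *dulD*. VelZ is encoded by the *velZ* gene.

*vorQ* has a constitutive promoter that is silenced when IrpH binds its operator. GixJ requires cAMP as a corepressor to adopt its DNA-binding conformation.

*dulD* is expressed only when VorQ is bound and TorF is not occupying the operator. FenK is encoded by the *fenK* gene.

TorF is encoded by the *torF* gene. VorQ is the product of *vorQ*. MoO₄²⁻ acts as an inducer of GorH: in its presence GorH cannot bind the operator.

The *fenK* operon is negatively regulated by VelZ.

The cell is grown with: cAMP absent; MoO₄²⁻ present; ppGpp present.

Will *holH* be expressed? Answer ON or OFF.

ON

cAMP is absent, so GixJ is inactive.
MoO₄²⁻ is present, so GorH is inactive.
With no repressor bound, *velZ* is transcribed.
So VelZ is produced and active.
With repressor VelZ bound, *fenK* is not transcribed.
So FenK is not produced.
Required activator FenK is absent, so *torF* is not transcribed.
So TorF is not produced.
ppGpp is present, so IrpH is inactive.
With no repressor bound, *vorQ* is transcribed.
So VorQ is produced and active.
No repressor is bound and VorQ is active, so *dulD* is transcribed.
So DulD is produced and active.
No repressor is bound and DulD is active, so *holH* is transcribed.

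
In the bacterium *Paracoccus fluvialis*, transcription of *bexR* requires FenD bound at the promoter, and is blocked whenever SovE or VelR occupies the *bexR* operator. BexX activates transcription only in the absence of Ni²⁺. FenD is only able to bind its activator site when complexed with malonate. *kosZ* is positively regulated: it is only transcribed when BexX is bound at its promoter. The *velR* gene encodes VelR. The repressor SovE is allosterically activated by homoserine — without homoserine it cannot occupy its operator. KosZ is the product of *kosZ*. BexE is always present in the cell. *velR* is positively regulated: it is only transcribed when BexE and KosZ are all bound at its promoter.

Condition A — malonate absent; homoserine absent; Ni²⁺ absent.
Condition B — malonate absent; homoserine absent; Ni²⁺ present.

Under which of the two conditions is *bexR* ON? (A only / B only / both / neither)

Condition A:
Malonate is absent, so FenD is inactive.
Homoserine is absent, so SovE is inactive.
BexE is produced constitutively and is active.
Ni²⁺ is absent, so BexX is active.
No repressor is bound and BexX is active, so *kosZ* is transcribed.
So KosZ is produced and active.
No repressor is bound and BexE and KosZ are active, so *velR* is transcribed.
So VelR is produced and active.
With repressor VelR bound, *bexR* is not transcribed.
→ *bexR* is OFF in A.
Condition B:
Malonate is absent, so FenD is inactive.
Homoserine is absent, so SovE is inactive.
BexE is produced constitutively and is active.
Ni²⁺ is present, so BexX is inactive.
Required activator BexX is absent, so *kosZ* is not transcribed.
So KosZ is not produced.
Required activator KosZ is absent, so *velR* is not transcribed.
So VelR is not produced.
Required activator FenD is absent, so *bexR* is not transcribed.
→ *bexR* is OFF in B.

neither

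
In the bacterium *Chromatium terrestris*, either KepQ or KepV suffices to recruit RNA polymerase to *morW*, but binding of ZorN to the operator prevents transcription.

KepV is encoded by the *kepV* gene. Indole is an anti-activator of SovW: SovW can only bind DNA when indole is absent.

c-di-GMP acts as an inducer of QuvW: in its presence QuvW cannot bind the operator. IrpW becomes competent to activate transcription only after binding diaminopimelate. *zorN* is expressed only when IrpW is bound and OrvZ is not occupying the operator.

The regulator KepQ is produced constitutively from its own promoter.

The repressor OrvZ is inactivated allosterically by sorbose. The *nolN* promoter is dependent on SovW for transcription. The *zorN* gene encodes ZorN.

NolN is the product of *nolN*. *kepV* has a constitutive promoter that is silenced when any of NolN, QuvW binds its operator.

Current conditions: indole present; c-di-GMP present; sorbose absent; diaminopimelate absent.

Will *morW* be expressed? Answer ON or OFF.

ON

KepQ is produced constitutively and is active.
Indole is present, so SovW is inactive.
Required activator SovW is absent, so *nolN* is not transcribed.
So NolN is not produced.
c-di-GMP is present, so QuvW is inactive.
With no repressor bound, *kepV* is transcribed.
So KepV is produced and active.
Sorbose is absent, so OrvZ is active.
Diaminopimelate is absent, so IrpW is inactive.
With repressor OrvZ bound, *zorN* is not transcribed.
So ZorN is not produced.
Activator KepQ is present, so *morW* is transcribed.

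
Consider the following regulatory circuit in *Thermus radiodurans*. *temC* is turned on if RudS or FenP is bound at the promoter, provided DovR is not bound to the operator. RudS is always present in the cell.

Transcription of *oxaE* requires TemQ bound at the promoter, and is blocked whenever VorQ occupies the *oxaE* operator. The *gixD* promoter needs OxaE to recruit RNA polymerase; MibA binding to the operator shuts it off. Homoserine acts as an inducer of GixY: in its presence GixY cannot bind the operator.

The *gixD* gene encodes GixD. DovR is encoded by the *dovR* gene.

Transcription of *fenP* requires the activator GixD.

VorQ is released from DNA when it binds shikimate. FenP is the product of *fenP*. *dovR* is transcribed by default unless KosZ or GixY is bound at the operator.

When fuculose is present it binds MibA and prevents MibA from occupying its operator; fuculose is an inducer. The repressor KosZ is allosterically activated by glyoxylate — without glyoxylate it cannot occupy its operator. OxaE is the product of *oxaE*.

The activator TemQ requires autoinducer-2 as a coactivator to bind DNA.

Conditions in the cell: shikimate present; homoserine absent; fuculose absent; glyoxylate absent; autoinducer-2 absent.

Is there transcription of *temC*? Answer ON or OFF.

Glyoxylate is absent, so KosZ is inactive.
Homoserine is absent, so GixY is active.
With repressor GixY bound, *dovR* is not transcribed.
So DovR is not produced.
RudS is produced constitutively and is active.
Fuculose is absent, so MibA is active.
Autoinducer-2 is absent, so TemQ is inactive.
Shikimate is present, so VorQ is inactive.
Required activator TemQ is absent, so *oxaE* is not transcribed.
So OxaE is not produced.
With repressor MibA bound, *gixD* is not transcribed.
So GixD is not produced.
Required activator GixD is absent, so *fenP* is not transcribed.
So FenP is not produced.
Activator RudS is present, so *temC* is transcribed.

ON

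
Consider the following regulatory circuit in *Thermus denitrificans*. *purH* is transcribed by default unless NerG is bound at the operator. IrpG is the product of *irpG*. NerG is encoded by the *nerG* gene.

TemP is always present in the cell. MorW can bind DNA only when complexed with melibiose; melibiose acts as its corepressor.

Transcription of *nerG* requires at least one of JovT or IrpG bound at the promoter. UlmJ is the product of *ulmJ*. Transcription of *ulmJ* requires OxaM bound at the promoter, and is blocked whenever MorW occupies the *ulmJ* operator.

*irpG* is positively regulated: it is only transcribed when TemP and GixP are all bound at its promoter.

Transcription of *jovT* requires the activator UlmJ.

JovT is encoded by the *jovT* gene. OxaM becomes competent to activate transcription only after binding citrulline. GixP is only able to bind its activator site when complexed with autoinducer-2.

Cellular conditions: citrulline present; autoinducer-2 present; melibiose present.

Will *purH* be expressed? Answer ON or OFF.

Melibiose is present, so MorW is active.
Citrulline is present, so OxaM is active.
With repressor MorW bound, *ulmJ* is not transcribed.
So UlmJ is not produced.
Required activator UlmJ is absent, so *jovT* is not transcribed.
So JovT is not produced.
TemP is produced constitutively and is active.
Autoinducer-2 is present, so GixP is active.
No repressor is bound and TemP and GixP are active, so *irpG* is transcribed.
So IrpG is produced and active.
Activator IrpG is present, so *nerG* is transcribed.
So NerG is produced and active.
With repressor NerG bound, *purH* is not transcribed.

OFF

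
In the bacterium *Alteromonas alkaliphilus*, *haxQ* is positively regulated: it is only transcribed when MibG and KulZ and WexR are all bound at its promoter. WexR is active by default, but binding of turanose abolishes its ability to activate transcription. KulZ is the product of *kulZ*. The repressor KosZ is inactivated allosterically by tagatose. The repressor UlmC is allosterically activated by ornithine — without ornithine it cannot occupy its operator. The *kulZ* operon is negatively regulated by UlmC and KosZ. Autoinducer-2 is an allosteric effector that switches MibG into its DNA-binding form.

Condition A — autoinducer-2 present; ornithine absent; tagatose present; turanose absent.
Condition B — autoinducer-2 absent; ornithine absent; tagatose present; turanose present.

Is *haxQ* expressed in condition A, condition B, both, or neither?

A only

Condition A:
Autoinducer-2 is present, so MibG is active.
Ornithine is absent, so UlmC is inactive.
Tagatose is present, so KosZ is inactive.
With no repressor bound, *kulZ* is transcribed.
So KulZ is produced and active.
Turanose is absent, so WexR is active.
No repressor is bound and MibG and KulZ and WexR are active, so *haxQ* is transcribed.
→ *haxQ* is ON in A.
Condition B:
Autoinducer-2 is absent, so MibG is inactive.
Ornithine is absent, so UlmC is inactive.
Tagatose is present, so KosZ is inactive.
With no repressor bound, *kulZ* is transcribed.
So KulZ is produced and active.
Turanose is present, so WexR is inactive.
Required activator MibG is absent, so *haxQ* is not transcribed.
→ *haxQ* is OFF in B.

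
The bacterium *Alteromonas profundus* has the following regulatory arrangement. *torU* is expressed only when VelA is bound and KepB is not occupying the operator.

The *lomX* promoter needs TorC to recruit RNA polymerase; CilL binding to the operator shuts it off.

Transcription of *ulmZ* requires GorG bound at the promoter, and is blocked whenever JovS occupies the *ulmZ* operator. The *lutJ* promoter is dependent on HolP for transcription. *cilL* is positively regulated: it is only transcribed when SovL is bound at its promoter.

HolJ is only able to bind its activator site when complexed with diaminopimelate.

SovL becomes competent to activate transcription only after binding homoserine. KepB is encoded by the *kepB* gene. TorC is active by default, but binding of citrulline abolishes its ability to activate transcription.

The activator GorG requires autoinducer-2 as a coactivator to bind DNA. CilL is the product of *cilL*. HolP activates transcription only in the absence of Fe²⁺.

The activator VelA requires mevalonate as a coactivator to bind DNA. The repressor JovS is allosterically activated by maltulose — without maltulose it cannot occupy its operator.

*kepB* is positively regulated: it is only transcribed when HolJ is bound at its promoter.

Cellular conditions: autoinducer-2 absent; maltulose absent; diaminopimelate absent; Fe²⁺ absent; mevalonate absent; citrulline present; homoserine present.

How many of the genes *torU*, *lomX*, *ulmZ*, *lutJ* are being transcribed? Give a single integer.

Diaminopimelate is absent, so HolJ is inactive.
Required activator HolJ is absent, so *kepB* is not transcribed.
So KepB is not produced.
Mevalonate is absent, so VelA is inactive.
Required activator VelA is absent, so *torU* is not transcribed.
→ *torU* is OFF.
Citrulline is present, so TorC is inactive.
Homoserine is present, so SovL is active.
No repressor is bound and SovL is active, so *cilL* is transcribed.
So CilL is produced and active.
With repressor CilL bound, *lomX* is not transcribed.
→ *lomX* is OFF.
Maltulose is absent, so JovS is inactive.
Autoinducer-2 is absent, so GorG is inactive.
Required activator GorG is absent, so *ulmZ* is not transcribed.
→ *ulmZ* is OFF.
Fe²⁺ is absent, so HolP is active.
No repressor is bound and HolP is active, so *lutJ* is transcribed.
→ *lutJ* is ON.
1 of the 4 genes is transcribed.

1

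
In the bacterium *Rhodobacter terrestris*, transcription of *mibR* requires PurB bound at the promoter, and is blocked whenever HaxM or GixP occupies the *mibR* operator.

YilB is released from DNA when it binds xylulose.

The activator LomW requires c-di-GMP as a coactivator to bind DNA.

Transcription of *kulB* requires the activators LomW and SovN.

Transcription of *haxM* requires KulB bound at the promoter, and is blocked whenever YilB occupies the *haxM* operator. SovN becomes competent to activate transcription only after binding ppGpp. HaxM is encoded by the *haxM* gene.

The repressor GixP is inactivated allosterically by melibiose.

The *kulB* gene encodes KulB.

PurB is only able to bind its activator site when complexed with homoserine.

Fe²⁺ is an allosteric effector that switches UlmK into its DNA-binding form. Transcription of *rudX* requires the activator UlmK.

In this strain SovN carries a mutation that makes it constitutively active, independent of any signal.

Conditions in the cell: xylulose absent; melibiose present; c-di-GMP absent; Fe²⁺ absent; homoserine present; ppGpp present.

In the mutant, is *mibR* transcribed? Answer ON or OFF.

Homoserine is present, so PurB is active.
c-di-GMP is absent, so LomW is inactive.
SovN is constitutively active in this strain.
Required activator LomW is absent, so *kulB* is not transcribed.
So KulB is not produced.
Xylulose is absent, so YilB is active.
With repressor YilB bound, *haxM* is not transcribed.
So HaxM is not produced.
Melibiose is present, so GixP is inactive.
No repressor is bound and PurB is active, so *mibR* is transcribed.

ON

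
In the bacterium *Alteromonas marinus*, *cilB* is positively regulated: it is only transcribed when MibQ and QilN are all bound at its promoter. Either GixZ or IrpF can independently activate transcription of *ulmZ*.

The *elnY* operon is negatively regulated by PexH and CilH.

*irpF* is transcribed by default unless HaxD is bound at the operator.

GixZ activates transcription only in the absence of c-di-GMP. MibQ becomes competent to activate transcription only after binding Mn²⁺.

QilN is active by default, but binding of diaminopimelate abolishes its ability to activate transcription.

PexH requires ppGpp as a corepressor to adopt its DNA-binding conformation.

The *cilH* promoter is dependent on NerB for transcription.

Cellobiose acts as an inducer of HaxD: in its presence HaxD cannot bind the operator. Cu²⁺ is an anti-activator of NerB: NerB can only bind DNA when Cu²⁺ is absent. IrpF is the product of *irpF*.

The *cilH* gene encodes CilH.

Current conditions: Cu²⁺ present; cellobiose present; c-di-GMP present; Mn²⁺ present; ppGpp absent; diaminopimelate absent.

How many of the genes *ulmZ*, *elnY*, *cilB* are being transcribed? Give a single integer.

3

c-di-GMP is present, so GixZ is inactive.
Cellobiose is present, so HaxD is inactive.
With no repressor bound, *irpF* is transcribed.
So IrpF is produced and active.
Activator IrpF is present, so *ulmZ* is transcribed.
→ *ulmZ* is ON.
ppGpp is absent, so PexH is inactive.
Cu²⁺ is present, so NerB is inactive.
Required activator NerB is absent, so *cilH* is not transcribed.
So CilH is not produced.
With no repressor bound, *elnY* is transcribed.
→ *elnY* is ON.
Mn²⁺ is present, so MibQ is active.
Diaminopimelate is absent, so QilN is active.
No repressor is bound and MibQ and QilN are active, so *cilB* is transcribed.
→ *cilB* is ON.
3 of the 3 genes are transcribed.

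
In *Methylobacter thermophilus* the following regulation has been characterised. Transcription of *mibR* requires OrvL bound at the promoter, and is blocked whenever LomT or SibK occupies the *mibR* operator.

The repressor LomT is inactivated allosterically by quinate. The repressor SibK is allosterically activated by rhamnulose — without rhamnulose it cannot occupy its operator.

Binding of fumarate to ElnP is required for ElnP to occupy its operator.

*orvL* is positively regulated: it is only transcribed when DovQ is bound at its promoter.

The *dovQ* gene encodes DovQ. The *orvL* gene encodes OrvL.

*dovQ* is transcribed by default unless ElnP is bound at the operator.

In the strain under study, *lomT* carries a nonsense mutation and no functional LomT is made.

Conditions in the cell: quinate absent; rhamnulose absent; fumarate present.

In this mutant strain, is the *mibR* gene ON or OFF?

OFF

LomT is non-functional in this strain, so it has no effect.
Fumarate is present, so ElnP is active.
With repressor ElnP bound, *dovQ* is not transcribed.
So DovQ is not produced.
Required activator DovQ is absent, so *orvL* is not transcribed.
So OrvL is not produced.
Rhamnulose is absent, so SibK is inactive.
Required activator OrvL is absent, so *mibR* is not transcribed.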